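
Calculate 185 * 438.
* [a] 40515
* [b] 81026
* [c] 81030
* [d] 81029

185 * 438 = 81030
c) 81030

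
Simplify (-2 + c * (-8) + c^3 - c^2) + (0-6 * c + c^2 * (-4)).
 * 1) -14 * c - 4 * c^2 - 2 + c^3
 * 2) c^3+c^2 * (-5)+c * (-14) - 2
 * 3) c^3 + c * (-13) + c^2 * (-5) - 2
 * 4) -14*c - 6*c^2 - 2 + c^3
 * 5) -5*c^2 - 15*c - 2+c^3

Adding the polynomials and combining like terms:
(-2 + c*(-8) + c^3 - c^2) + (0 - 6*c + c^2*(-4))
= c^3+c^2 * (-5)+c * (-14) - 2
2) c^3+c^2 * (-5)+c * (-14) - 2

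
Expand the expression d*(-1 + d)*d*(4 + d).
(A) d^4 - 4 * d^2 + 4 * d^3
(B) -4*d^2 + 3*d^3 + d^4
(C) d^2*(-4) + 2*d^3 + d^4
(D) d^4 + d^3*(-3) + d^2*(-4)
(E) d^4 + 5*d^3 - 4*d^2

Expanding d*(-1 + d)*d*(4 + d):
= -4*d^2 + 3*d^3 + d^4
B) -4*d^2 + 3*d^3 + d^4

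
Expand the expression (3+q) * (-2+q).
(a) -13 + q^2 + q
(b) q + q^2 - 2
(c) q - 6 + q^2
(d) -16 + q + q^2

Expanding (3+q) * (-2+q):
= q - 6 + q^2
c) q - 6 + q^2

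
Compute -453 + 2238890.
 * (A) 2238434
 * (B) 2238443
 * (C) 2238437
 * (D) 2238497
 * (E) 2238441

-453 + 2238890 = 2238437
C) 2238437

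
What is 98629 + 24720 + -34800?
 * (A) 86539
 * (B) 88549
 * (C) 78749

First: 98629 + 24720 = 123349
Then: 123349 + -34800 = 88549
B) 88549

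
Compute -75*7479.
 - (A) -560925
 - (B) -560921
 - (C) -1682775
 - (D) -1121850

-75 * 7479 = -560925
A) -560925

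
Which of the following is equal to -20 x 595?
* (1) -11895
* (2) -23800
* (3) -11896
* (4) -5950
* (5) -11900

-20 * 595 = -11900
5) -11900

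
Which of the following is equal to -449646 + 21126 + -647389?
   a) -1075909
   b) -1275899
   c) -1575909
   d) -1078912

First: -449646 + 21126 = -428520
Then: -428520 + -647389 = -1075909
a) -1075909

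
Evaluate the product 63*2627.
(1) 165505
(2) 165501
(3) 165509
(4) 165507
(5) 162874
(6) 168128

63 * 2627 = 165501
2) 165501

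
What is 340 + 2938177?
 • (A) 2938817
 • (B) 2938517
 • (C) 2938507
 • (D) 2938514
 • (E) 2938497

340 + 2938177 = 2938517
B) 2938517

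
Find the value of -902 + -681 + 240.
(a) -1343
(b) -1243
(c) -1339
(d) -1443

First: -902 + -681 = -1583
Then: -1583 + 240 = -1343
a) -1343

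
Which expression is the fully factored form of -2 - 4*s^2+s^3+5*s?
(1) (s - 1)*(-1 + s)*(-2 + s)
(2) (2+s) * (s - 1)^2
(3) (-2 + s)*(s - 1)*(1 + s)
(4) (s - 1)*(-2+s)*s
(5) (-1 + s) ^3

We need to factor -2 - 4*s^2+s^3+5*s.
The factored form is (s - 1)*(-1 + s)*(-2 + s).
1) (s - 1)*(-1 + s)*(-2 + s)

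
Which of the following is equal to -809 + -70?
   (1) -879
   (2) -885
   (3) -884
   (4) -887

-809 + -70 = -879
1) -879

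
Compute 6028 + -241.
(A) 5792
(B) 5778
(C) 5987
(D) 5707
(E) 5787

6028 + -241 = 5787
E) 5787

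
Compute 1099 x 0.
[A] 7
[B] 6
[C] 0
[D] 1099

1099 * 0 = 0
C) 0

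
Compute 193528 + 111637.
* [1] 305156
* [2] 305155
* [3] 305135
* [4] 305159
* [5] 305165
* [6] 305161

193528 + 111637 = 305165
5) 305165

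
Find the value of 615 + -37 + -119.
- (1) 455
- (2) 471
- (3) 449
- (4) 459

First: 615 + -37 = 578
Then: 578 + -119 = 459
4) 459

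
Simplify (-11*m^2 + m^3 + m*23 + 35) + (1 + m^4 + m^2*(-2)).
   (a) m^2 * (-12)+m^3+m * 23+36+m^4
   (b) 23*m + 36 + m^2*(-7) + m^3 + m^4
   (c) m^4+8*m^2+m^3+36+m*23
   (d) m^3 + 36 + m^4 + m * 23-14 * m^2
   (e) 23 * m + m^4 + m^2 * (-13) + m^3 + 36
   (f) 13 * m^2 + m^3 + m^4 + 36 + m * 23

Adding the polynomials and combining like terms:
(-11*m^2 + m^3 + m*23 + 35) + (1 + m^4 + m^2*(-2))
= 23 * m + m^4 + m^2 * (-13) + m^3 + 36
e) 23 * m + m^4 + m^2 * (-13) + m^3 + 36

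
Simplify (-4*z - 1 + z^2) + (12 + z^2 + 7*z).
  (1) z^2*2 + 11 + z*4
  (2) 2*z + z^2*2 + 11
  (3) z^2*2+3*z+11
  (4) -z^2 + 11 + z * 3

Adding the polynomials and combining like terms:
(-4*z - 1 + z^2) + (12 + z^2 + 7*z)
= z^2*2+3*z+11
3) z^2*2+3*z+11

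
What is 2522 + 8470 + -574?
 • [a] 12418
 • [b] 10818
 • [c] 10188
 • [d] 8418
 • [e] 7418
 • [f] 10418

First: 2522 + 8470 = 10992
Then: 10992 + -574 = 10418
f) 10418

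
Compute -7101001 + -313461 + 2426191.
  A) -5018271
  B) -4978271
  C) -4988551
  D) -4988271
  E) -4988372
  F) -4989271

First: -7101001 + -313461 = -7414462
Then: -7414462 + 2426191 = -4988271
D) -4988271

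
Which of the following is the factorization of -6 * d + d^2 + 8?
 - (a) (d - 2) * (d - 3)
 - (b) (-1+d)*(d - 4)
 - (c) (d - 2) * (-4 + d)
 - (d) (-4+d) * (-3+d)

We need to factor -6 * d + d^2 + 8.
The factored form is (d - 2) * (-4 + d).
c) (d - 2) * (-4 + d)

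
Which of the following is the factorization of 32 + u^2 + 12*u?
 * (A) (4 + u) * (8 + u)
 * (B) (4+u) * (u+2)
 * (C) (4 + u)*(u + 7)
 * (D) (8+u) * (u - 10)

We need to factor 32 + u^2 + 12*u.
The factored form is (4 + u) * (8 + u).
A) (4 + u) * (8 + u)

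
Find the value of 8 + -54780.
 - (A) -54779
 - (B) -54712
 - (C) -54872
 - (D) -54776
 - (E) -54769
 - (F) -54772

8 + -54780 = -54772
F) -54772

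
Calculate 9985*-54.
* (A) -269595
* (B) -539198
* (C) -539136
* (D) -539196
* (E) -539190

9985 * -54 = -539190
E) -539190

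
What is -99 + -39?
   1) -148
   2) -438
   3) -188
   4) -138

-99 + -39 = -138
4) -138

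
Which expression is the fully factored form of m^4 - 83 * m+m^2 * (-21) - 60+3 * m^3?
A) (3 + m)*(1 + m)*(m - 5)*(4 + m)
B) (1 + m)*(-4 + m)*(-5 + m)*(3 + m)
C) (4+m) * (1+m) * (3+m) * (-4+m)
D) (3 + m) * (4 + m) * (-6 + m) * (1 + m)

We need to factor m^4 - 83 * m+m^2 * (-21) - 60+3 * m^3.
The factored form is (3 + m)*(1 + m)*(m - 5)*(4 + m).
A) (3 + m)*(1 + m)*(m - 5)*(4 + m)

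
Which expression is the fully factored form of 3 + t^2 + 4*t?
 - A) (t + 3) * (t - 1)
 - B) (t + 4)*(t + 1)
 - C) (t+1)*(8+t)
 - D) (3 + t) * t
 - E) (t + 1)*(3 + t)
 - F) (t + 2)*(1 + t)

We need to factor 3 + t^2 + 4*t.
The factored form is (t + 1)*(3 + t).
E) (t + 1)*(3 + t)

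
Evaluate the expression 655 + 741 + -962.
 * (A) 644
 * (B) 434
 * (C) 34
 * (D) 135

First: 655 + 741 = 1396
Then: 1396 + -962 = 434
B) 434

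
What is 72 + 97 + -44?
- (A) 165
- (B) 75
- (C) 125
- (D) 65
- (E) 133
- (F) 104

First: 72 + 97 = 169
Then: 169 + -44 = 125
C) 125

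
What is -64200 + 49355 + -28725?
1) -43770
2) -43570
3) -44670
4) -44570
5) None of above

First: -64200 + 49355 = -14845
Then: -14845 + -28725 = -43570
2) -43570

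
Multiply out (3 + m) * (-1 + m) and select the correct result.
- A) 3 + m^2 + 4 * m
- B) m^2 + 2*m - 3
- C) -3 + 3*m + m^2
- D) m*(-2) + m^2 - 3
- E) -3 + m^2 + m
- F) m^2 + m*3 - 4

Expanding (3 + m) * (-1 + m):
= m^2 + 2*m - 3
B) m^2 + 2*m - 3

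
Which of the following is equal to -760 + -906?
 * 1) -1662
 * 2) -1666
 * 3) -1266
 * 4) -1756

-760 + -906 = -1666
2) -1666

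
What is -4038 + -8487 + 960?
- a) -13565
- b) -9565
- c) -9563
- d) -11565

First: -4038 + -8487 = -12525
Then: -12525 + 960 = -11565
d) -11565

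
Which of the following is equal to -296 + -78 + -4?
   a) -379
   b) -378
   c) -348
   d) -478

First: -296 + -78 = -374
Then: -374 + -4 = -378
b) -378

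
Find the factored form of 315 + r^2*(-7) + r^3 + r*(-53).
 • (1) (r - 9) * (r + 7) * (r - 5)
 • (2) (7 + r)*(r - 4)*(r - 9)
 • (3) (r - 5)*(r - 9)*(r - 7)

We need to factor 315 + r^2*(-7) + r^3 + r*(-53).
The factored form is (r - 9) * (r + 7) * (r - 5).
1) (r - 9) * (r + 7) * (r - 5)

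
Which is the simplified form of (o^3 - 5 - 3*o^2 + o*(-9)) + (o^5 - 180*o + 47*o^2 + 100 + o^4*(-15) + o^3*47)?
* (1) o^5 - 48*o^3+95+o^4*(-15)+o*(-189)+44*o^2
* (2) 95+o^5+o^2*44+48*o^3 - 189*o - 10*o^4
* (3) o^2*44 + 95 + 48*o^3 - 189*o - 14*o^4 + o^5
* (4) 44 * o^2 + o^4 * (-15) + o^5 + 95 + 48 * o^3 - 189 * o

Adding the polynomials and combining like terms:
(o^3 - 5 - 3*o^2 + o*(-9)) + (o^5 - 180*o + 47*o^2 + 100 + o^4*(-15) + o^3*47)
= 44 * o^2 + o^4 * (-15) + o^5 + 95 + 48 * o^3 - 189 * o
4) 44 * o^2 + o^4 * (-15) + o^5 + 95 + 48 * o^3 - 189 * o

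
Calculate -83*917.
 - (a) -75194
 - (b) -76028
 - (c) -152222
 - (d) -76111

-83 * 917 = -76111
d) -76111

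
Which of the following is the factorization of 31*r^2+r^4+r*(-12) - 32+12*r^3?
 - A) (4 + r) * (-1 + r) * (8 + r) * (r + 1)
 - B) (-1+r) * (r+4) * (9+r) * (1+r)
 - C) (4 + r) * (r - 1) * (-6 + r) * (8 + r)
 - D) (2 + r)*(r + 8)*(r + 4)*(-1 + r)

We need to factor 31*r^2+r^4+r*(-12) - 32+12*r^3.
The factored form is (4 + r) * (-1 + r) * (8 + r) * (r + 1).
A) (4 + r) * (-1 + r) * (8 + r) * (r + 1)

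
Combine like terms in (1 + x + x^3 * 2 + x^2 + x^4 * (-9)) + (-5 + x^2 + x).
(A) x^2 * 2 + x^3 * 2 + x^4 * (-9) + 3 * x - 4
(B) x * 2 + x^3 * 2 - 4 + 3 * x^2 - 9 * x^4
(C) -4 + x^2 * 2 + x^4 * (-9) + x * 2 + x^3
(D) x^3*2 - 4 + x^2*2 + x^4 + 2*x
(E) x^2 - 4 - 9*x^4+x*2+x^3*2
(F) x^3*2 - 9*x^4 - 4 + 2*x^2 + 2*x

Adding the polynomials and combining like terms:
(1 + x + x^3*2 + x^2 + x^4*(-9)) + (-5 + x^2 + x)
= x^3*2 - 9*x^4 - 4 + 2*x^2 + 2*x
F) x^3*2 - 9*x^4 - 4 + 2*x^2 + 2*x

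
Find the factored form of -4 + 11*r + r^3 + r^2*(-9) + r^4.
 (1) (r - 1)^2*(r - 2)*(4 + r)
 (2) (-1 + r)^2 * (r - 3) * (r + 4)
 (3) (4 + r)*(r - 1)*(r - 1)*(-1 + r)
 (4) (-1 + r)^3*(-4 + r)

We need to factor -4 + 11*r + r^3 + r^2*(-9) + r^4.
The factored form is (4 + r)*(r - 1)*(r - 1)*(-1 + r).
3) (4 + r)*(r - 1)*(r - 1)*(-1 + r)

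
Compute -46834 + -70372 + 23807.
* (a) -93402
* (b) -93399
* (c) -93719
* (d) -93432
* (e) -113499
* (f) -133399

First: -46834 + -70372 = -117206
Then: -117206 + 23807 = -93399
b) -93399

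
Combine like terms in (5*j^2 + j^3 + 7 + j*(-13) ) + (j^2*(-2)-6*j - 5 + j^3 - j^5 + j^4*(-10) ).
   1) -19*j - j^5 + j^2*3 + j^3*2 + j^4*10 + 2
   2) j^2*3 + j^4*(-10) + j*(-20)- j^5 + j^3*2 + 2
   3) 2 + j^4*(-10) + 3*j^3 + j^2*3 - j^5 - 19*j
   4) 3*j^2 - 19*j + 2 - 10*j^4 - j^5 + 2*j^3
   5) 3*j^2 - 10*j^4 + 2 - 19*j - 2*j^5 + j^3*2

Adding the polynomials and combining like terms:
(5*j^2 + j^3 + 7 + j*(-13)) + (j^2*(-2) - 6*j - 5 + j^3 - j^5 + j^4*(-10))
= 3*j^2 - 19*j + 2 - 10*j^4 - j^5 + 2*j^3
4) 3*j^2 - 19*j + 2 - 10*j^4 - j^5 + 2*j^3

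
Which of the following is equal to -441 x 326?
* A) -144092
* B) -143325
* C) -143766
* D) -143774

-441 * 326 = -143766
C) -143766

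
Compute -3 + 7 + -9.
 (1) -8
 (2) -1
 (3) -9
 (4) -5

First: -3 + 7 = 4
Then: 4 + -9 = -5
4) -5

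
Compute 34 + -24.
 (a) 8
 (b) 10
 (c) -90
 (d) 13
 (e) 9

34 + -24 = 10
b) 10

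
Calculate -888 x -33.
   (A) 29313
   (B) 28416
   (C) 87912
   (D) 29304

-888 * -33 = 29304
D) 29304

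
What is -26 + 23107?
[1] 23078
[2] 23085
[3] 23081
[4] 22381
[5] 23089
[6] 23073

-26 + 23107 = 23081
3) 23081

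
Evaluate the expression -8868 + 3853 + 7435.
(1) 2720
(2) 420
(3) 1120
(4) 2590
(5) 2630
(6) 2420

First: -8868 + 3853 = -5015
Then: -5015 + 7435 = 2420
6) 2420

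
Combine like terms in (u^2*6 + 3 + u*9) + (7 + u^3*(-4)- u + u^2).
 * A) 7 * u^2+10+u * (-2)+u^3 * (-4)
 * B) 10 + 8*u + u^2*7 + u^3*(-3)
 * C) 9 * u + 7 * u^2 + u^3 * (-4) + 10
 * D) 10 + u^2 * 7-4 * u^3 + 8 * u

Adding the polynomials and combining like terms:
(u^2*6 + 3 + u*9) + (7 + u^3*(-4) - u + u^2)
= 10 + u^2 * 7-4 * u^3 + 8 * u
D) 10 + u^2 * 7-4 * u^3 + 8 * u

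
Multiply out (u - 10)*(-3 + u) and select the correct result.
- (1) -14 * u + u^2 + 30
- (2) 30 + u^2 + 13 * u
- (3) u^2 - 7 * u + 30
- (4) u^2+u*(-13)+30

Expanding (u - 10)*(-3 + u):
= u^2+u*(-13)+30
4) u^2+u*(-13)+30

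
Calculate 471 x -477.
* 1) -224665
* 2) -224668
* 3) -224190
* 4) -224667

471 * -477 = -224667
4) -224667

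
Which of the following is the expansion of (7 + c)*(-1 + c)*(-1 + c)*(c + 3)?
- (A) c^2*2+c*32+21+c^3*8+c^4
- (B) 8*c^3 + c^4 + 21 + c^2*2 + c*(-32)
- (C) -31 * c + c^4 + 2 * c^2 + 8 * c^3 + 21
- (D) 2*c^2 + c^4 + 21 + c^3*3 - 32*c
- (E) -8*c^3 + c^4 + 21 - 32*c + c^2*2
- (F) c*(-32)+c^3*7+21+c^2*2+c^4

Expanding (7 + c)*(-1 + c)*(-1 + c)*(c + 3):
= 8*c^3 + c^4 + 21 + c^2*2 + c*(-32)
B) 8*c^3 + c^4 + 21 + c^2*2 + c*(-32)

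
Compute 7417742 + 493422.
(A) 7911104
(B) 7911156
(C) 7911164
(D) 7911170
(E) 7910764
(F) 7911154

7417742 + 493422 = 7911164
C) 7911164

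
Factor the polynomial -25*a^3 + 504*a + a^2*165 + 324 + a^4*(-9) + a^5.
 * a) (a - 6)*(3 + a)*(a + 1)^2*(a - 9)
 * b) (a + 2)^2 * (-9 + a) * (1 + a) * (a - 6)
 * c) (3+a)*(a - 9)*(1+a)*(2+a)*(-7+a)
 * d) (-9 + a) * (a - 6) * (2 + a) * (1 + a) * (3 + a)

We need to factor -25*a^3 + 504*a + a^2*165 + 324 + a^4*(-9) + a^5.
The factored form is (-9 + a) * (a - 6) * (2 + a) * (1 + a) * (3 + a).
d) (-9 + a) * (a - 6) * (2 + a) * (1 + a) * (3 + a)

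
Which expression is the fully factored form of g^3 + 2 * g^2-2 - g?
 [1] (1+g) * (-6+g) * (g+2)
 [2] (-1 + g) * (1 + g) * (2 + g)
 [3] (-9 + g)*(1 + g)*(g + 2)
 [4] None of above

We need to factor g^3 + 2 * g^2-2 - g.
The factored form is (-1 + g) * (1 + g) * (2 + g).
2) (-1 + g) * (1 + g) * (2 + g)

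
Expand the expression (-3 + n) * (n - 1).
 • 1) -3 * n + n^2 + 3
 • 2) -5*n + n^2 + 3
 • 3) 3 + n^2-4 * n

Expanding (-3 + n) * (n - 1):
= 3 + n^2-4 * n
3) 3 + n^2-4 * n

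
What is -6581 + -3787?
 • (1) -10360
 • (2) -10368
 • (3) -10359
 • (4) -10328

-6581 + -3787 = -10368
2) -10368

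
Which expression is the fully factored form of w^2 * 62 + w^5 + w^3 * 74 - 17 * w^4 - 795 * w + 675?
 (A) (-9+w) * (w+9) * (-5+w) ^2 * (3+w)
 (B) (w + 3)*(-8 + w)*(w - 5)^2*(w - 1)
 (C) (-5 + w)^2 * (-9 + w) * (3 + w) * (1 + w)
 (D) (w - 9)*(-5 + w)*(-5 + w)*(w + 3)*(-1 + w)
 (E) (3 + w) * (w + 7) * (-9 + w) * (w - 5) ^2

We need to factor w^2 * 62 + w^5 + w^3 * 74 - 17 * w^4 - 795 * w + 675.
The factored form is (w - 9)*(-5 + w)*(-5 + w)*(w + 3)*(-1 + w).
D) (w - 9)*(-5 + w)*(-5 + w)*(w + 3)*(-1 + w)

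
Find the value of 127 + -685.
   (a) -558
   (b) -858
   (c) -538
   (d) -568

127 + -685 = -558
a) -558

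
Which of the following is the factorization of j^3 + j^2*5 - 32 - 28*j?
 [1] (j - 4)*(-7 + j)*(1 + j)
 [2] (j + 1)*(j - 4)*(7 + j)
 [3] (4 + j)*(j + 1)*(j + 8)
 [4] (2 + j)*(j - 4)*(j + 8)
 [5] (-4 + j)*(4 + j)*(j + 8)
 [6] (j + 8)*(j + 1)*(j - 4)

We need to factor j^3 + j^2*5 - 32 - 28*j.
The factored form is (j + 8)*(j + 1)*(j - 4).
6) (j + 8)*(j + 1)*(j - 4)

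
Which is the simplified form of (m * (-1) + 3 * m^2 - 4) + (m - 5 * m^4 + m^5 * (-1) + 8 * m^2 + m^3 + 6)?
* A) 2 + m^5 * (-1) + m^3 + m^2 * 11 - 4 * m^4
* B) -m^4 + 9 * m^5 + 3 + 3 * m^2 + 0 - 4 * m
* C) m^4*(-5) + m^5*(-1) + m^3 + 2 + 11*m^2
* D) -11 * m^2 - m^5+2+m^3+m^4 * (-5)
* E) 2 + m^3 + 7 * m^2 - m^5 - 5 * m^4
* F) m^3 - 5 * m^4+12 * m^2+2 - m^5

Adding the polynomials and combining like terms:
(m*(-1) + 3*m^2 - 4) + (m - 5*m^4 + m^5*(-1) + 8*m^2 + m^3 + 6)
= m^4*(-5) + m^5*(-1) + m^3 + 2 + 11*m^2
C) m^4*(-5) + m^5*(-1) + m^3 + 2 + 11*m^2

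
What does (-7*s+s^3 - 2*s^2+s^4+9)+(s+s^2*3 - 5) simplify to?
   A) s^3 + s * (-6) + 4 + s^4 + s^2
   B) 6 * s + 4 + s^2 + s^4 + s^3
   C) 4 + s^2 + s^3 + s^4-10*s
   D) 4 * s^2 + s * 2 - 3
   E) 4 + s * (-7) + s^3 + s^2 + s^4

Adding the polynomials and combining like terms:
(-7*s + s^3 - 2*s^2 + s^4 + 9) + (s + s^2*3 - 5)
= s^3 + s * (-6) + 4 + s^4 + s^2
A) s^3 + s * (-6) + 4 + s^4 + s^2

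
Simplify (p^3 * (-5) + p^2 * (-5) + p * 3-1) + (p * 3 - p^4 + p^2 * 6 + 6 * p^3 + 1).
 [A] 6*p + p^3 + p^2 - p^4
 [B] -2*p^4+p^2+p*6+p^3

Adding the polynomials and combining like terms:
(p^3*(-5) + p^2*(-5) + p*3 - 1) + (p*3 - p^4 + p^2*6 + 6*p^3 + 1)
= 6*p + p^3 + p^2 - p^4
A) 6*p + p^3 + p^2 - p^4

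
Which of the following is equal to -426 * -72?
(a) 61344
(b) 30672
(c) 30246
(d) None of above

-426 * -72 = 30672
b) 30672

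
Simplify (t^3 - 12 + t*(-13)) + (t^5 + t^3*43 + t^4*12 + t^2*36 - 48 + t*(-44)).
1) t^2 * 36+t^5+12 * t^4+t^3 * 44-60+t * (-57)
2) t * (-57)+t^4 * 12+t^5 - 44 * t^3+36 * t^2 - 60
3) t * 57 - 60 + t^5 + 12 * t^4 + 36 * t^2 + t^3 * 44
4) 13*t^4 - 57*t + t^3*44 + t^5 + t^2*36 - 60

Adding the polynomials and combining like terms:
(t^3 - 12 + t*(-13)) + (t^5 + t^3*43 + t^4*12 + t^2*36 - 48 + t*(-44))
= t^2 * 36+t^5+12 * t^4+t^3 * 44-60+t * (-57)
1) t^2 * 36+t^5+12 * t^4+t^3 * 44-60+t * (-57)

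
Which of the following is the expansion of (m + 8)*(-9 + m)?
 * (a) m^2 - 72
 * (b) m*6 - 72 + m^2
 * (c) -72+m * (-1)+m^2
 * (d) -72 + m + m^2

Expanding (m + 8)*(-9 + m):
= -72+m * (-1)+m^2
c) -72+m * (-1)+m^2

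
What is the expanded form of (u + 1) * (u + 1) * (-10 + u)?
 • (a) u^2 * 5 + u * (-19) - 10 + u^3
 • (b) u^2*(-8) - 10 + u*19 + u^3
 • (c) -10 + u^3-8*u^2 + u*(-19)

Expanding (u + 1) * (u + 1) * (-10 + u):
= -10 + u^3-8*u^2 + u*(-19)
c) -10 + u^3-8*u^2 + u*(-19)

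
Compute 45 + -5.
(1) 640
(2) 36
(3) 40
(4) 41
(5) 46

45 + -5 = 40
3) 40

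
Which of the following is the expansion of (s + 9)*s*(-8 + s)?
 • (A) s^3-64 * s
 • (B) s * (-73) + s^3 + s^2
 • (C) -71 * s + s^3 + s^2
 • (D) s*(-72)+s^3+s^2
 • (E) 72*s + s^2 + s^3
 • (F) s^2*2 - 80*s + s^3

Expanding (s + 9)*s*(-8 + s):
= s*(-72)+s^3+s^2
D) s*(-72)+s^3+s^2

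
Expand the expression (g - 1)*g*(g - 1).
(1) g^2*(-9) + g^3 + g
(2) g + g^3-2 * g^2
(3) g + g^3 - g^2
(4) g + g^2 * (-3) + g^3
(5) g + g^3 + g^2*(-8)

Expanding (g - 1)*g*(g - 1):
= g + g^3-2 * g^2
2) g + g^3-2 * g^2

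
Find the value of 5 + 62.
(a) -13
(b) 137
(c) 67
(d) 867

5 + 62 = 67
c) 67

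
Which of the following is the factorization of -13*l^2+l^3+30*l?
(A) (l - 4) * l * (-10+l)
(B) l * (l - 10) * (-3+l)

We need to factor -13*l^2+l^3+30*l.
The factored form is l * (l - 10) * (-3+l).
B) l * (l - 10) * (-3+l)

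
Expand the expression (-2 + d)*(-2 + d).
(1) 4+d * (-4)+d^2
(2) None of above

Expanding (-2 + d)*(-2 + d):
= 4+d * (-4)+d^2
1) 4+d * (-4)+d^2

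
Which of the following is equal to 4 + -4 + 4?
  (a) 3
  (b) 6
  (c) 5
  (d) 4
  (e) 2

First: 4 + -4 = 0
Then: 0 + 4 = 4
d) 4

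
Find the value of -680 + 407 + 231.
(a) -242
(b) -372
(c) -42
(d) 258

First: -680 + 407 = -273
Then: -273 + 231 = -42
c) -42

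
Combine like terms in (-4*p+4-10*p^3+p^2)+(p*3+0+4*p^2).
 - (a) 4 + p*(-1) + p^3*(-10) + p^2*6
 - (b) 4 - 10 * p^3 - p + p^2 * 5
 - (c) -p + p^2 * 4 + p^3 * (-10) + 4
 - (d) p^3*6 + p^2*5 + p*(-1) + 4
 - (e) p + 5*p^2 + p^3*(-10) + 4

Adding the polynomials and combining like terms:
(-4*p + 4 - 10*p^3 + p^2) + (p*3 + 0 + 4*p^2)
= 4 - 10 * p^3 - p + p^2 * 5
b) 4 - 10 * p^3 - p + p^2 * 5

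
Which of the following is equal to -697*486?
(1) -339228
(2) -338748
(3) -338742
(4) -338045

-697 * 486 = -338742
3) -338742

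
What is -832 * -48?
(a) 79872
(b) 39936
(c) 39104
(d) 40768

-832 * -48 = 39936
b) 39936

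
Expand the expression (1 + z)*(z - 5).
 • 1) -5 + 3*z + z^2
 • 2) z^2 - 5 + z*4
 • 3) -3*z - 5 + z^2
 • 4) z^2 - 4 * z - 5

Expanding (1 + z)*(z - 5):
= z^2 - 4 * z - 5
4) z^2 - 4 * z - 5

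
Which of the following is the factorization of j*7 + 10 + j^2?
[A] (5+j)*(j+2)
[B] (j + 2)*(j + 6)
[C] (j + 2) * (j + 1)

We need to factor j*7 + 10 + j^2.
The factored form is (5+j)*(j+2).
A) (5+j)*(j+2)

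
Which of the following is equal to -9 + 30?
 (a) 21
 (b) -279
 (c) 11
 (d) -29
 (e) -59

-9 + 30 = 21
a) 21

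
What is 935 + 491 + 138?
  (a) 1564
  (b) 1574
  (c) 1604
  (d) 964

First: 935 + 491 = 1426
Then: 1426 + 138 = 1564
a) 1564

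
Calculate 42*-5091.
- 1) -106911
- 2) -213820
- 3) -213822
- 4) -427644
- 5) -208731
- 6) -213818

42 * -5091 = -213822
3) -213822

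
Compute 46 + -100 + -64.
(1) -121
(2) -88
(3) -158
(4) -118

First: 46 + -100 = -54
Then: -54 + -64 = -118
4) -118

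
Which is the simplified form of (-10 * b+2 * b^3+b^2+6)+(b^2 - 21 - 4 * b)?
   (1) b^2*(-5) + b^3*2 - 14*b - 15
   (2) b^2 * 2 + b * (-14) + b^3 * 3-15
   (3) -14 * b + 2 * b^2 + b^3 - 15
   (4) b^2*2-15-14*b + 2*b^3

Adding the polynomials and combining like terms:
(-10*b + 2*b^3 + b^2 + 6) + (b^2 - 21 - 4*b)
= b^2*2-15-14*b + 2*b^3
4) b^2*2-15-14*b + 2*b^3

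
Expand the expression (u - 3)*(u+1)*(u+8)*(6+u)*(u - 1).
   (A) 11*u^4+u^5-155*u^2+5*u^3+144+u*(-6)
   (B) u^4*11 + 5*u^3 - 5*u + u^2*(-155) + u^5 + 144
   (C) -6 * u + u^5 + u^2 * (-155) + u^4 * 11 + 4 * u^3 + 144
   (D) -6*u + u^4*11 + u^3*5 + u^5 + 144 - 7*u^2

Expanding (u - 3)*(u+1)*(u+8)*(6+u)*(u - 1):
= 11*u^4+u^5-155*u^2+5*u^3+144+u*(-6)
A) 11*u^4+u^5-155*u^2+5*u^3+144+u*(-6)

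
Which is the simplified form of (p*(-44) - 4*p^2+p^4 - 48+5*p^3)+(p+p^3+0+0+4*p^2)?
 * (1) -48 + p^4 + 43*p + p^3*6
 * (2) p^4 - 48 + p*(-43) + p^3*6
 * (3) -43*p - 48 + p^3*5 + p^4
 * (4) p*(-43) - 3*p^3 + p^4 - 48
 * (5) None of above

Adding the polynomials and combining like terms:
(p*(-44) - 4*p^2 + p^4 - 48 + 5*p^3) + (p + p^3 + 0 + 0 + 4*p^2)
= p^4 - 48 + p*(-43) + p^3*6
2) p^4 - 48 + p*(-43) + p^3*6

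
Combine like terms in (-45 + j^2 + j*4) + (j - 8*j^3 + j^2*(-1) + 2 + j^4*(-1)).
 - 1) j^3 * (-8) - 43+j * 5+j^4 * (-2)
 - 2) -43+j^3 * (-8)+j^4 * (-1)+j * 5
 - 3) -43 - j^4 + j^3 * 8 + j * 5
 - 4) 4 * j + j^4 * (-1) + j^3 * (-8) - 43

Adding the polynomials and combining like terms:
(-45 + j^2 + j*4) + (j - 8*j^3 + j^2*(-1) + 2 + j^4*(-1))
= -43+j^3 * (-8)+j^4 * (-1)+j * 5
2) -43+j^3 * (-8)+j^4 * (-1)+j * 5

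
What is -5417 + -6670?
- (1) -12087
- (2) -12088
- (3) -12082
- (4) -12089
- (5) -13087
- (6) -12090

-5417 + -6670 = -12087
1) -12087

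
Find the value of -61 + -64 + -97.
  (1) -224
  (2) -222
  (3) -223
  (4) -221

First: -61 + -64 = -125
Then: -125 + -97 = -222
2) -222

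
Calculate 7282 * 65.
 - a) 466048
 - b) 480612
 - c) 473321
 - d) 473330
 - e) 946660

7282 * 65 = 473330
d) 473330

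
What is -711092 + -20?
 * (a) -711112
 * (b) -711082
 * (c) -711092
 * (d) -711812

-711092 + -20 = -711112
a) -711112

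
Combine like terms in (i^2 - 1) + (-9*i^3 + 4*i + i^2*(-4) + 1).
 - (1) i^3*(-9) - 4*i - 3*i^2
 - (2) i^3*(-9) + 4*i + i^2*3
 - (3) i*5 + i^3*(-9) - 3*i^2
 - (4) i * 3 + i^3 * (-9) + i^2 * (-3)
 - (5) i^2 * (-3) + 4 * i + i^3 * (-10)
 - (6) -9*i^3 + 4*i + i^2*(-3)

Adding the polynomials and combining like terms:
(i^2 - 1) + (-9*i^3 + 4*i + i^2*(-4) + 1)
= -9*i^3 + 4*i + i^2*(-3)
6) -9*i^3 + 4*i + i^2*(-3)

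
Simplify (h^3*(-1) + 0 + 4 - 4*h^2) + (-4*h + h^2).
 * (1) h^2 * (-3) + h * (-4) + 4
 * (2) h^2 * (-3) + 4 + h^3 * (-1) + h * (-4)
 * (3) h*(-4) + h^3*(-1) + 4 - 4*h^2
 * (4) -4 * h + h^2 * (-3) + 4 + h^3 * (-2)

Adding the polynomials and combining like terms:
(h^3*(-1) + 0 + 4 - 4*h^2) + (-4*h + h^2)
= h^2 * (-3) + 4 + h^3 * (-1) + h * (-4)
2) h^2 * (-3) + 4 + h^3 * (-1) + h * (-4)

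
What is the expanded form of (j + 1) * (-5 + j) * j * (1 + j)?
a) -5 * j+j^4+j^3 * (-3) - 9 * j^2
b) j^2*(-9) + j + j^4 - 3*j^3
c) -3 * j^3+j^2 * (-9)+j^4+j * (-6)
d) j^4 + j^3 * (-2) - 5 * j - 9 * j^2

Expanding (j + 1) * (-5 + j) * j * (1 + j):
= -5 * j+j^4+j^3 * (-3) - 9 * j^2
a) -5 * j+j^4+j^3 * (-3) - 9 * j^2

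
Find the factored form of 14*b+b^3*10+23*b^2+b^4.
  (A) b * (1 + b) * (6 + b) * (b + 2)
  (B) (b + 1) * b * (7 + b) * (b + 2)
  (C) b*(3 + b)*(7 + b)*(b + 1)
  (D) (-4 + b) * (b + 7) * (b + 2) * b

We need to factor 14*b+b^3*10+23*b^2+b^4.
The factored form is (b + 1) * b * (7 + b) * (b + 2).
B) (b + 1) * b * (7 + b) * (b + 2)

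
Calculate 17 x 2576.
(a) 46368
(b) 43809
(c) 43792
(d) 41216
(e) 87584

17 * 2576 = 43792
c) 43792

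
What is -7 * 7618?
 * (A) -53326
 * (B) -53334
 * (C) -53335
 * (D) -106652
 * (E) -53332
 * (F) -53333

-7 * 7618 = -53326
A) -53326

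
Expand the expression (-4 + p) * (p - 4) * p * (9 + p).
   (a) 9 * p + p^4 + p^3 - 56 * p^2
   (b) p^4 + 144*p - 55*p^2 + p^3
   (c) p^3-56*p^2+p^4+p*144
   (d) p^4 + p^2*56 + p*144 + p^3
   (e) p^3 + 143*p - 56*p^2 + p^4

Expanding (-4 + p) * (p - 4) * p * (9 + p):
= p^3-56*p^2+p^4+p*144
c) p^3-56*p^2+p^4+p*144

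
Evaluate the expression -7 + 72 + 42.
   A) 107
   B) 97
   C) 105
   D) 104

First: -7 + 72 = 65
Then: 65 + 42 = 107
A) 107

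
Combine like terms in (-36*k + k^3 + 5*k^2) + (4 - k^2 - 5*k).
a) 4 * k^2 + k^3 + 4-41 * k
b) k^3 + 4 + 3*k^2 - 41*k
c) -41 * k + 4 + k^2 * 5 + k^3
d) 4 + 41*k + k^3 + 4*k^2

Adding the polynomials and combining like terms:
(-36*k + k^3 + 5*k^2) + (4 - k^2 - 5*k)
= 4 * k^2 + k^3 + 4-41 * k
a) 4 * k^2 + k^3 + 4-41 * k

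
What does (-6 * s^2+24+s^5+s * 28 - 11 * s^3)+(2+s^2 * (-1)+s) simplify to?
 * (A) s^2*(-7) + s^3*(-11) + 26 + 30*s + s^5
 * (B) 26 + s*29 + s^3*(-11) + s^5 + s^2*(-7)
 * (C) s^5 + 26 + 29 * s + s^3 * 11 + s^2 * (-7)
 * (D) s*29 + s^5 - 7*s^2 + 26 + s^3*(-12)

Adding the polynomials and combining like terms:
(-6*s^2 + 24 + s^5 + s*28 - 11*s^3) + (2 + s^2*(-1) + s)
= 26 + s*29 + s^3*(-11) + s^5 + s^2*(-7)
B) 26 + s*29 + s^3*(-11) + s^5 + s^2*(-7)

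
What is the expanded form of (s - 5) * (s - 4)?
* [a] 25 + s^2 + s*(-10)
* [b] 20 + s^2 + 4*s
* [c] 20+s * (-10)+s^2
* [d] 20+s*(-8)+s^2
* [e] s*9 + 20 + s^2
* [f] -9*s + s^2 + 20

Expanding (s - 5) * (s - 4):
= -9*s + s^2 + 20
f) -9*s + s^2 + 20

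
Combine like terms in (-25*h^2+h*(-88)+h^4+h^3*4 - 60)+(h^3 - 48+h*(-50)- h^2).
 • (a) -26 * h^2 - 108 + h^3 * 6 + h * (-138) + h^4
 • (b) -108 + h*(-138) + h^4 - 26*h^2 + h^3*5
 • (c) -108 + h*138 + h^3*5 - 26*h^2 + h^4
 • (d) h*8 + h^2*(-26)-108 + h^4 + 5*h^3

Adding the polynomials and combining like terms:
(-25*h^2 + h*(-88) + h^4 + h^3*4 - 60) + (h^3 - 48 + h*(-50) - h^2)
= -108 + h*(-138) + h^4 - 26*h^2 + h^3*5
b) -108 + h*(-138) + h^4 - 26*h^2 + h^3*5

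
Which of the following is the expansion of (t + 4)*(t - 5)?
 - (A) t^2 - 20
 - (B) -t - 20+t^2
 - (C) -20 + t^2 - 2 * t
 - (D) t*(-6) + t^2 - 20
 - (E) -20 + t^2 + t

Expanding (t + 4)*(t - 5):
= -t - 20+t^2
B) -t - 20+t^2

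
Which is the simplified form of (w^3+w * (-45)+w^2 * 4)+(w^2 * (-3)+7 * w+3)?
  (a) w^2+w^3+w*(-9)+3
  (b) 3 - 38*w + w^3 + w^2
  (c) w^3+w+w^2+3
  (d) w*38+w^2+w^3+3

Adding the polynomials and combining like terms:
(w^3 + w*(-45) + w^2*4) + (w^2*(-3) + 7*w + 3)
= 3 - 38*w + w^3 + w^2
b) 3 - 38*w + w^3 + w^2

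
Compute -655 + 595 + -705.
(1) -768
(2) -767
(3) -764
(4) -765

First: -655 + 595 = -60
Then: -60 + -705 = -765
4) -765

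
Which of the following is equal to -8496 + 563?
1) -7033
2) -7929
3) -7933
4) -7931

-8496 + 563 = -7933
3) -7933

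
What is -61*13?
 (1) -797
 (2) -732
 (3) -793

-61 * 13 = -793
3) -793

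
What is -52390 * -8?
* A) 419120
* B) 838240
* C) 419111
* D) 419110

-52390 * -8 = 419120
A) 419120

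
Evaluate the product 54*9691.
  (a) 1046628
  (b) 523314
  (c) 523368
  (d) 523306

54 * 9691 = 523314
b) 523314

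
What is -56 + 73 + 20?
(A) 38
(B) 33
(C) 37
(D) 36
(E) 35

First: -56 + 73 = 17
Then: 17 + 20 = 37
C) 37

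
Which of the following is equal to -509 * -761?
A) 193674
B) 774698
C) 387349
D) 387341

-509 * -761 = 387349
C) 387349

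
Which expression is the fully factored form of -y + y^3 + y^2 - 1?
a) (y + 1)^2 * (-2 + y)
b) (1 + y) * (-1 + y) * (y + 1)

We need to factor -y + y^3 + y^2 - 1.
The factored form is (1 + y) * (-1 + y) * (y + 1).
b) (1 + y) * (-1 + y) * (y + 1)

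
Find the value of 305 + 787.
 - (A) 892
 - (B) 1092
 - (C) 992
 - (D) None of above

305 + 787 = 1092
B) 1092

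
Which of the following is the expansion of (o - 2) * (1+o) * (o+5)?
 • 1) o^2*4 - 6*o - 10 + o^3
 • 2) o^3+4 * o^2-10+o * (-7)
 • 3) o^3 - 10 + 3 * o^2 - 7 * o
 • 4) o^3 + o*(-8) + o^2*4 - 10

Expanding (o - 2) * (1+o) * (o+5):
= o^3+4 * o^2-10+o * (-7)
2) o^3+4 * o^2-10+o * (-7)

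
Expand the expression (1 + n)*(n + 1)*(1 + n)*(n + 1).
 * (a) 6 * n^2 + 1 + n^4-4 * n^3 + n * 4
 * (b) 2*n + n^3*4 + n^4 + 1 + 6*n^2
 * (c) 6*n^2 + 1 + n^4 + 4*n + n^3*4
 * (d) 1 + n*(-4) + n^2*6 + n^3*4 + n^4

Expanding (1 + n)*(n + 1)*(1 + n)*(n + 1):
= 6*n^2 + 1 + n^4 + 4*n + n^3*4
c) 6*n^2 + 1 + n^4 + 4*n + n^3*4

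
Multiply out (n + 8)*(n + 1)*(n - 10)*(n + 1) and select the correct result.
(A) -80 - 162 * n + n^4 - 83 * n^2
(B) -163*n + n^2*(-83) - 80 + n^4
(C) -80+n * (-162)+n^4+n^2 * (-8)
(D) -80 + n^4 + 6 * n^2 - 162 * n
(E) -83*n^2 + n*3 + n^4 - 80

Expanding (n + 8)*(n + 1)*(n - 10)*(n + 1):
= -80 - 162 * n + n^4 - 83 * n^2
A) -80 - 162 * n + n^4 - 83 * n^2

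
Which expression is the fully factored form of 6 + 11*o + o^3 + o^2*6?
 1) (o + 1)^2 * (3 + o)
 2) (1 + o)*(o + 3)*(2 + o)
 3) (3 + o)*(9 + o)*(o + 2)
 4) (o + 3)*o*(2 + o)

We need to factor 6 + 11*o + o^3 + o^2*6.
The factored form is (1 + o)*(o + 3)*(2 + o).
2) (1 + o)*(o + 3)*(2 + o)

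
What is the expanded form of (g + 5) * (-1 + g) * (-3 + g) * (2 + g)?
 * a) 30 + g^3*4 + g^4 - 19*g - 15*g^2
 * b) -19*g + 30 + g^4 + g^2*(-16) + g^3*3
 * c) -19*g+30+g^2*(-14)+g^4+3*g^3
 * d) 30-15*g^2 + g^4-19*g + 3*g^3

Expanding (g + 5) * (-1 + g) * (-3 + g) * (2 + g):
= 30-15*g^2 + g^4-19*g + 3*g^3
d) 30-15*g^2 + g^4-19*g + 3*g^3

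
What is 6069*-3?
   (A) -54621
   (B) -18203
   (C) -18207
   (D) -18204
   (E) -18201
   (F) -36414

6069 * -3 = -18207
C) -18207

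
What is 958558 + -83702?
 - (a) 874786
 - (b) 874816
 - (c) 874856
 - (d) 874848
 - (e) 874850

958558 + -83702 = 874856
c) 874856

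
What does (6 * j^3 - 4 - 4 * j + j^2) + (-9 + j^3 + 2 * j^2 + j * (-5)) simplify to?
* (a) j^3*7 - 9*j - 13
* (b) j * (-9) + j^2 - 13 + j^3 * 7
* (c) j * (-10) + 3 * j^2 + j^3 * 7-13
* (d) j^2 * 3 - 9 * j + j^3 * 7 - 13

Adding the polynomials and combining like terms:
(6*j^3 - 4 - 4*j + j^2) + (-9 + j^3 + 2*j^2 + j*(-5))
= j^2 * 3 - 9 * j + j^3 * 7 - 13
d) j^2 * 3 - 9 * j + j^3 * 7 - 13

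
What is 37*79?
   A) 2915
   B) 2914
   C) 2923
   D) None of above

37 * 79 = 2923
C) 2923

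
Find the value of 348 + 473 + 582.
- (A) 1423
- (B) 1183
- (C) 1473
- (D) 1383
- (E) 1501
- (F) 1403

First: 348 + 473 = 821
Then: 821 + 582 = 1403
F) 1403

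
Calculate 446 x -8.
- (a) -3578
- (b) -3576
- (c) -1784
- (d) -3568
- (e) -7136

446 * -8 = -3568
d) -3568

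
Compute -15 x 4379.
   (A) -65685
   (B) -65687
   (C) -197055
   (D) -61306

-15 * 4379 = -65685
A) -65685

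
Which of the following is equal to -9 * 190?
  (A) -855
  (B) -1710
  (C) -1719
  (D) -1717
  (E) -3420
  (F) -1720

-9 * 190 = -1710
B) -1710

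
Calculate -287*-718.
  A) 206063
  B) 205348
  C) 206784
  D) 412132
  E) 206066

-287 * -718 = 206066
E) 206066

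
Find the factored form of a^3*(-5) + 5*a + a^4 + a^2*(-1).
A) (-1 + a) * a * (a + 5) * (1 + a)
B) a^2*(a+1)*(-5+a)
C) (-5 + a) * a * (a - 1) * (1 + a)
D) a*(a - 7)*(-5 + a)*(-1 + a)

We need to factor a^3*(-5) + 5*a + a^4 + a^2*(-1).
The factored form is (-5 + a) * a * (a - 1) * (1 + a).
C) (-5 + a) * a * (a - 1) * (1 + a)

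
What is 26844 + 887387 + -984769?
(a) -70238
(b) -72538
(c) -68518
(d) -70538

First: 26844 + 887387 = 914231
Then: 914231 + -984769 = -70538
d) -70538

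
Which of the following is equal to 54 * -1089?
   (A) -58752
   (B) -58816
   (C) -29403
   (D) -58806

54 * -1089 = -58806
D) -58806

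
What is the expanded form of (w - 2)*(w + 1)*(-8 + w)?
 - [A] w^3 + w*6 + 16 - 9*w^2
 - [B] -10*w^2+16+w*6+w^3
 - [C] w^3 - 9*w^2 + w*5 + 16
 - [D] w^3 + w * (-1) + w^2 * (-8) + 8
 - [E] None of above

Expanding (w - 2)*(w + 1)*(-8 + w):
= w^3 + w*6 + 16 - 9*w^2
A) w^3 + w*6 + 16 - 9*w^2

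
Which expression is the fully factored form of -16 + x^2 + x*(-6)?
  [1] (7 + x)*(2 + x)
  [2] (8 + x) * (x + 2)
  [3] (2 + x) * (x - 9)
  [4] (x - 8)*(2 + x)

We need to factor -16 + x^2 + x*(-6).
The factored form is (x - 8)*(2 + x).
4) (x - 8)*(2 + x)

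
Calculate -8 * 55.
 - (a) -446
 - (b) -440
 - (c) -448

-8 * 55 = -440
b) -440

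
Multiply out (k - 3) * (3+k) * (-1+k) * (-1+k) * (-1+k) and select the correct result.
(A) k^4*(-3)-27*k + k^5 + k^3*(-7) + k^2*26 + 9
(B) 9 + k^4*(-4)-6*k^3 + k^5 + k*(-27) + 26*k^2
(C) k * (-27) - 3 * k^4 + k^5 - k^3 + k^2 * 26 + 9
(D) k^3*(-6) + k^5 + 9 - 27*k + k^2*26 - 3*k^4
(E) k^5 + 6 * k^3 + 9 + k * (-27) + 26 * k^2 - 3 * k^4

Expanding (k - 3) * (3+k) * (-1+k) * (-1+k) * (-1+k):
= k^3*(-6) + k^5 + 9 - 27*k + k^2*26 - 3*k^4
D) k^3*(-6) + k^5 + 9 - 27*k + k^2*26 - 3*k^4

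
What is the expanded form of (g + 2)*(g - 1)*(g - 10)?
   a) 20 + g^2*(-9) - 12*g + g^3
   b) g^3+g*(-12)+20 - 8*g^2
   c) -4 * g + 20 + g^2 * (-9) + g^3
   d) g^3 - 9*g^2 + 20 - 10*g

Expanding (g + 2)*(g - 1)*(g - 10):
= 20 + g^2*(-9) - 12*g + g^3
a) 20 + g^2*(-9) - 12*g + g^3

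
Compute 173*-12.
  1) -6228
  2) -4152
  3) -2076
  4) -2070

173 * -12 = -2076
3) -2076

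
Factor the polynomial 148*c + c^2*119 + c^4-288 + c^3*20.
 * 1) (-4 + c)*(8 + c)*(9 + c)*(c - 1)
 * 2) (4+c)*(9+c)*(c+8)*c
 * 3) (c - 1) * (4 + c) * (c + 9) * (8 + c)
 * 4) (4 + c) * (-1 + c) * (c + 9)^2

We need to factor 148*c + c^2*119 + c^4-288 + c^3*20.
The factored form is (c - 1) * (4 + c) * (c + 9) * (8 + c).
3) (c - 1) * (4 + c) * (c + 9) * (8 + c)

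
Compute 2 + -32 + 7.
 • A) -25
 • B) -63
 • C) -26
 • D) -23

First: 2 + -32 = -30
Then: -30 + 7 = -23
D) -23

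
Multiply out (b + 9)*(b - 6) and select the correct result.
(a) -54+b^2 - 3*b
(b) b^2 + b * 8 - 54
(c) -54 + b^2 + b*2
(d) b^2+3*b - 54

Expanding (b + 9)*(b - 6):
= b^2+3*b - 54
d) b^2+3*b - 54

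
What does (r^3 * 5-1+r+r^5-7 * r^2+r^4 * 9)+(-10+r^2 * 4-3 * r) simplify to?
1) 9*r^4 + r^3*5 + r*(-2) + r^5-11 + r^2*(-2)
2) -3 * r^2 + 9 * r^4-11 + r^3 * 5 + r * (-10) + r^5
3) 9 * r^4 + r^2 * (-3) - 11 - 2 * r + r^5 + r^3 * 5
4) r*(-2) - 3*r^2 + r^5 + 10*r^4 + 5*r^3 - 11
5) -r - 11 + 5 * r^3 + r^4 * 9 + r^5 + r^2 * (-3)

Adding the polynomials and combining like terms:
(r^3*5 - 1 + r + r^5 - 7*r^2 + r^4*9) + (-10 + r^2*4 - 3*r)
= 9 * r^4 + r^2 * (-3) - 11 - 2 * r + r^5 + r^3 * 5
3) 9 * r^4 + r^2 * (-3) - 11 - 2 * r + r^5 + r^3 * 5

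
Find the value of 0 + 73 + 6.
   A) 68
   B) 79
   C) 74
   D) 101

First: 0 + 73 = 73
Then: 73 + 6 = 79
B) 79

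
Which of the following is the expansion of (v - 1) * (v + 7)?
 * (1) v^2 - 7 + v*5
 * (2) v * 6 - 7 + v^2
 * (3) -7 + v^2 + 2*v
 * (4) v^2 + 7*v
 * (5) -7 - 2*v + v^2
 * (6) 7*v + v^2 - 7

Expanding (v - 1) * (v + 7):
= v * 6 - 7 + v^2
2) v * 6 - 7 + v^2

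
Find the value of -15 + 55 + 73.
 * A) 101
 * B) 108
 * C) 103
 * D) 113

First: -15 + 55 = 40
Then: 40 + 73 = 113
D) 113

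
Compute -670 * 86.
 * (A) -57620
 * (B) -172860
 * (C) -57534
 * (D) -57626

-670 * 86 = -57620
A) -57620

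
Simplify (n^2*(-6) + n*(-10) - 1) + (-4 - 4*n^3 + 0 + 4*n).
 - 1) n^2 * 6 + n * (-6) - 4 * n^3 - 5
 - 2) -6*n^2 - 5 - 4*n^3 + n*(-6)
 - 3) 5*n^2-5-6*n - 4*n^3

Adding the polynomials and combining like terms:
(n^2*(-6) + n*(-10) - 1) + (-4 - 4*n^3 + 0 + 4*n)
= -6*n^2 - 5 - 4*n^3 + n*(-6)
2) -6*n^2 - 5 - 4*n^3 + n*(-6)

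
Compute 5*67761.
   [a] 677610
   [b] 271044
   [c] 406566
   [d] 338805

5 * 67761 = 338805
d) 338805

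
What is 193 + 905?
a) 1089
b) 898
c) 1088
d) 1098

193 + 905 = 1098
d) 1098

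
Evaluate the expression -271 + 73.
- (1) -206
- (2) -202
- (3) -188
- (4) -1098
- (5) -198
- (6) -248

-271 + 73 = -198
5) -198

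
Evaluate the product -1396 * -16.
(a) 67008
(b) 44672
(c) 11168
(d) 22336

-1396 * -16 = 22336
d) 22336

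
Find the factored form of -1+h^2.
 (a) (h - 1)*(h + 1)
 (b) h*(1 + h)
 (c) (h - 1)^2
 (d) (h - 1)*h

We need to factor -1+h^2.
The factored form is (h - 1)*(h + 1).
a) (h - 1)*(h + 1)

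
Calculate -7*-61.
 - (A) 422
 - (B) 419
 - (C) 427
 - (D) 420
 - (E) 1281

-7 * -61 = 427
C) 427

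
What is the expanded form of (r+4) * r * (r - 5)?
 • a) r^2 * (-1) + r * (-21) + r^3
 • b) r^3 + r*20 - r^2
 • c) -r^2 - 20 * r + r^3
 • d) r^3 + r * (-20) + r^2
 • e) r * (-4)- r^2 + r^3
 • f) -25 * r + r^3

Expanding (r+4) * r * (r - 5):
= -r^2 - 20 * r + r^3
c) -r^2 - 20 * r + r^3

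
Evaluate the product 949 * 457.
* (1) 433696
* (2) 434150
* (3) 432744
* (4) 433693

949 * 457 = 433693
4) 433693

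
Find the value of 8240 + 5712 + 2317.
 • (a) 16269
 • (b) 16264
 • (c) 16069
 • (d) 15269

First: 8240 + 5712 = 13952
Then: 13952 + 2317 = 16269
a) 16269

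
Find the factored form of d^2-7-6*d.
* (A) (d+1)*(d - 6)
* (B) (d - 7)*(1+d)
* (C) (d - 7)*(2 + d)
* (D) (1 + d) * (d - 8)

We need to factor d^2-7-6*d.
The factored form is (d - 7)*(1+d).
B) (d - 7)*(1+d)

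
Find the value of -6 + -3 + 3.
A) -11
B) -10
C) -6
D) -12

First: -6 + -3 = -9
Then: -9 + 3 = -6
C) -6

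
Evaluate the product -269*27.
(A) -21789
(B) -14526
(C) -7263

-269 * 27 = -7263
C) -7263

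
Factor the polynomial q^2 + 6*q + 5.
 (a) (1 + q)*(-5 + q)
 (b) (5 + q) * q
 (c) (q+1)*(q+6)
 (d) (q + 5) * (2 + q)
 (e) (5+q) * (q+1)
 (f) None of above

We need to factor q^2 + 6*q + 5.
The factored form is (5+q) * (q+1).
e) (5+q) * (q+1)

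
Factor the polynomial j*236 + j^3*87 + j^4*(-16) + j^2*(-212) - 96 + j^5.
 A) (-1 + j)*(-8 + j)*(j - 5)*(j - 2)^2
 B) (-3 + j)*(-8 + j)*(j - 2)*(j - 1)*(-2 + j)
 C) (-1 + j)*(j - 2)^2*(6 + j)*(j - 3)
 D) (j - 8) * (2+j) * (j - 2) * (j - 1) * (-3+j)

We need to factor j*236 + j^3*87 + j^4*(-16) + j^2*(-212) - 96 + j^5.
The factored form is (-3 + j)*(-8 + j)*(j - 2)*(j - 1)*(-2 + j).
B) (-3 + j)*(-8 + j)*(j - 2)*(j - 1)*(-2 + j)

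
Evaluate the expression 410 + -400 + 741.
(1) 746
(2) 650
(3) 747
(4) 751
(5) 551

First: 410 + -400 = 10
Then: 10 + 741 = 751
4) 751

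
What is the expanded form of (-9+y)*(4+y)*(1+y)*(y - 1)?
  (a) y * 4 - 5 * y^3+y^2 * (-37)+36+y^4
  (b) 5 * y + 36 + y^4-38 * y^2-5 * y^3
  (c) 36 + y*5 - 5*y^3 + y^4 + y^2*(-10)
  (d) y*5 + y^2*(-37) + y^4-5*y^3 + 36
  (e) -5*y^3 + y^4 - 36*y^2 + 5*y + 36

Expanding (-9+y)*(4+y)*(1+y)*(y - 1):
= y*5 + y^2*(-37) + y^4-5*y^3 + 36
d) y*5 + y^2*(-37) + y^4-5*y^3 + 36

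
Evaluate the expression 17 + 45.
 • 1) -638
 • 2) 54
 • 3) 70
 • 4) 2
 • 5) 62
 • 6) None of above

17 + 45 = 62
5) 62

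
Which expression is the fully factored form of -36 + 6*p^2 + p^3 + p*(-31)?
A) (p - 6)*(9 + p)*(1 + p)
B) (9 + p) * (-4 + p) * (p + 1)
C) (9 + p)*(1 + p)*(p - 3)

We need to factor -36 + 6*p^2 + p^3 + p*(-31).
The factored form is (9 + p) * (-4 + p) * (p + 1).
B) (9 + p) * (-4 + p) * (p + 1)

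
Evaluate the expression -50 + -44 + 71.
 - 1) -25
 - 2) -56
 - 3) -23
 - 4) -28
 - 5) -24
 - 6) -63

First: -50 + -44 = -94
Then: -94 + 71 = -23
3) -23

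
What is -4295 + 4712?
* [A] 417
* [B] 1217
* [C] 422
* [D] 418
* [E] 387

-4295 + 4712 = 417
A) 417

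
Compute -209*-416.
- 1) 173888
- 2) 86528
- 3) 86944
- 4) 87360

-209 * -416 = 86944
3) 86944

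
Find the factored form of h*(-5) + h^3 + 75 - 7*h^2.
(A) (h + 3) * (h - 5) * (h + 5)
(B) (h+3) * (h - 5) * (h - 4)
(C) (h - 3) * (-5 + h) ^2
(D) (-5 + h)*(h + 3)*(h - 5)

We need to factor h*(-5) + h^3 + 75 - 7*h^2.
The factored form is (-5 + h)*(h + 3)*(h - 5).
D) (-5 + h)*(h + 3)*(h - 5)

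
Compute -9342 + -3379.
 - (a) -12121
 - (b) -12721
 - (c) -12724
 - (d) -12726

-9342 + -3379 = -12721
b) -12721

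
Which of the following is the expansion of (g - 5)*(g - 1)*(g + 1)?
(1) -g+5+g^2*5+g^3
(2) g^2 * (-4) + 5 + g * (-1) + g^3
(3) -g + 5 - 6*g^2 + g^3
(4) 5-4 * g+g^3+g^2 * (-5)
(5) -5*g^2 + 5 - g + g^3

Expanding (g - 5)*(g - 1)*(g + 1):
= -5*g^2 + 5 - g + g^3
5) -5*g^2 + 5 - g + g^3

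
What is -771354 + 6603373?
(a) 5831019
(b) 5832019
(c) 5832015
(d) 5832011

-771354 + 6603373 = 5832019
b) 5832019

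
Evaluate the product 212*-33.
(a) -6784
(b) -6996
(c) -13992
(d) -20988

212 * -33 = -6996
b) -6996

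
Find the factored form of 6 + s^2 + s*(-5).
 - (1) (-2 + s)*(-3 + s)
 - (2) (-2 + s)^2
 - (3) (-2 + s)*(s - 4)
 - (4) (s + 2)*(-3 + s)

We need to factor 6 + s^2 + s*(-5).
The factored form is (-2 + s)*(-3 + s).
1) (-2 + s)*(-3 + s)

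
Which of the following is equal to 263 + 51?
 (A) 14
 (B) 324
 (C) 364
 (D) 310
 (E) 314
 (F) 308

263 + 51 = 314
E) 314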